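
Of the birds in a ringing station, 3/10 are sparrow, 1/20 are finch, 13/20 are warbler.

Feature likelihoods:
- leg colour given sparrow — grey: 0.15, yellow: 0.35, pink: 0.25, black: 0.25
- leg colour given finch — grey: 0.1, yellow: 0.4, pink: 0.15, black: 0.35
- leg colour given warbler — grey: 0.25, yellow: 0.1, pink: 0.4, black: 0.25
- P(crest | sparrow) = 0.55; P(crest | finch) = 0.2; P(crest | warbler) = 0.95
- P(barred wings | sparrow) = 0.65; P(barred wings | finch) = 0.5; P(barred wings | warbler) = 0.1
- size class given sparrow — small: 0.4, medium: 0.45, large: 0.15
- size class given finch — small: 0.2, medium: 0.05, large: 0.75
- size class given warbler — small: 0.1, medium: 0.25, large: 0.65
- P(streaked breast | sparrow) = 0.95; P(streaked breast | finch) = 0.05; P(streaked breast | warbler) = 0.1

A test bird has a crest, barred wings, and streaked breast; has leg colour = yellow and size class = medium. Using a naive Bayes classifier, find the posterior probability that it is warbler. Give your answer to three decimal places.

sparrow: 0.3 × 0.35 × 0.55 × 0.65 × 0.45 × 0.95 = 0.01604728125
finch: 0.05 × 0.4 × 0.2 × 0.5 × 0.05 × 0.05 = 0.000005
warbler: 0.65 × 0.1 × 0.95 × 0.1 × 0.25 × 0.1 = 0.000154375
P(warbler | x) = 0.000154375 / 0.01620665625 ≈ 0.010

0.010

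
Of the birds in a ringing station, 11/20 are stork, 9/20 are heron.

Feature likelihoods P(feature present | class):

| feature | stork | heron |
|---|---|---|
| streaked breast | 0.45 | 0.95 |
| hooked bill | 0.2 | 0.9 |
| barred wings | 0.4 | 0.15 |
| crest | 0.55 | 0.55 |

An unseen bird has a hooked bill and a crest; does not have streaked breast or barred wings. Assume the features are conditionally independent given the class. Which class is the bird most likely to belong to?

stork

stork: 0.55 × (1−0.45) × 0.2 × (1−0.4) × 0.55 = 0.019965
heron: 0.45 × (1−0.95) × 0.9 × (1−0.15) × 0.55 = 0.009466875
Highest score → stork.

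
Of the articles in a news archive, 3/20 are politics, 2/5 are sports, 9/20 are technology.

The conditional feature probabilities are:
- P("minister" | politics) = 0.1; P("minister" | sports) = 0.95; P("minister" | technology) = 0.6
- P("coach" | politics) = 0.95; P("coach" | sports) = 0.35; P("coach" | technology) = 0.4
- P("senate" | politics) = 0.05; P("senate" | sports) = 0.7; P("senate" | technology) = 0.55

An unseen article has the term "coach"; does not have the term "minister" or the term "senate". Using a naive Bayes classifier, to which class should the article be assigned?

politics: 0.15 × (1−0.1) × 0.95 × (1−0.05) = 0.1218375
sports: 0.4 × (1−0.95) × 0.35 × (1−0.7) = 0.0021
technology: 0.45 × (1−0.6) × 0.4 × (1−0.55) = 0.0324
Highest score → politics.

politics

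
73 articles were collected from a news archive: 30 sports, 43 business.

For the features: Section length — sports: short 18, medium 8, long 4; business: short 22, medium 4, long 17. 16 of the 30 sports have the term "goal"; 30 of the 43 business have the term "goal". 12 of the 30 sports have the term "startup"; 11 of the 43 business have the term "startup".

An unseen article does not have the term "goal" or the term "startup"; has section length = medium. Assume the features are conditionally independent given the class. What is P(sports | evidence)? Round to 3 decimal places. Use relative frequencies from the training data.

sports: (30/73) × (8/30) × (14/30) × (18/30) ≈ 0.0306849
business: (43/73) × (4/43) × (13/43) × (32/43) ≈ 0.012328
P(sports | x) = 0.0306849 / 0.0430129 ≈ 0.713

0.713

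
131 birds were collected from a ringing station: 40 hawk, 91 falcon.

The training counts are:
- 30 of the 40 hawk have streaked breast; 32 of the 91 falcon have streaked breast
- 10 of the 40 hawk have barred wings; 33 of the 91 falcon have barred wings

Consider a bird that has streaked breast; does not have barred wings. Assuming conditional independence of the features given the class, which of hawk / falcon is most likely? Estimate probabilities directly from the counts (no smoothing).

hawk

hawk: (40/131) × (30/40) × (30/40) ≈ 0.171756
falcon: (91/131) × (32/91) × (58/91) ≈ 0.155692
Highest score → hawk.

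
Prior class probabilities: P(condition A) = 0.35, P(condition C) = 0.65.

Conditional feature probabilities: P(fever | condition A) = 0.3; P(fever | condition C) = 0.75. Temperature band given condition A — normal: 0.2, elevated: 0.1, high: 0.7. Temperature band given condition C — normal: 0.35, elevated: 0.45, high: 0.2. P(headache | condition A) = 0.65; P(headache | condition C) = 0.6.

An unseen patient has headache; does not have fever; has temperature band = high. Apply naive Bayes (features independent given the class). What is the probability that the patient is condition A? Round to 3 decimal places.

0.851

condition A: 0.35 × (1−0.3) × 0.7 × 0.65 = 0.111475
condition C: 0.65 × (1−0.75) × 0.2 × 0.6 = 0.0195
P(condition A | x) = 0.111475 / 0.130975 ≈ 0.851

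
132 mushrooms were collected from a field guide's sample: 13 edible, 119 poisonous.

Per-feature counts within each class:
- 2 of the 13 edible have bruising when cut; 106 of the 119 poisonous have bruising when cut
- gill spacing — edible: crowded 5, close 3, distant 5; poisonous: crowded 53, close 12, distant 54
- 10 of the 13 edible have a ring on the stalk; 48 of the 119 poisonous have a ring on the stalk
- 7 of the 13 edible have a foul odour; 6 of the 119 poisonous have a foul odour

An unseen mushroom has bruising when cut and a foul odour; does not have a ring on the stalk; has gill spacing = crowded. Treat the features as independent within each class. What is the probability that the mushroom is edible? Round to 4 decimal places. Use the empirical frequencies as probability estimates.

0.0631

edible: (13/132) × (2/13) × (5/13) × (3/13) × (7/13) ≈ 0.000724128
poisonous: (119/132) × (106/119) × (53/119) × (71/119) × (6/119) ≈ 0.0107591
P(edible | x) = 0.000724128 / 0.011483228 ≈ 0.0631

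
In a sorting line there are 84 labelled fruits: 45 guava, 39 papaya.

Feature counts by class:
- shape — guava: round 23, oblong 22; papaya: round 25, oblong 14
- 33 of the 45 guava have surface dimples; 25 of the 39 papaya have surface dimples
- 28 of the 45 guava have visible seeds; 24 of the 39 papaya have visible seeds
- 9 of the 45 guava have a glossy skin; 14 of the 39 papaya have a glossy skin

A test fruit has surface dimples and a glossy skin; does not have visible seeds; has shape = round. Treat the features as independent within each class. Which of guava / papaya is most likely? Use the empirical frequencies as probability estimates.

papaya

guava: (45/84) × (23/45) × (33/45) × (17/45) × (9/45) ≈ 0.0151711
papaya: (39/84) × (25/39) × (25/39) × (15/39) × (14/39) ≈ 0.0263406
Highest score → papaya.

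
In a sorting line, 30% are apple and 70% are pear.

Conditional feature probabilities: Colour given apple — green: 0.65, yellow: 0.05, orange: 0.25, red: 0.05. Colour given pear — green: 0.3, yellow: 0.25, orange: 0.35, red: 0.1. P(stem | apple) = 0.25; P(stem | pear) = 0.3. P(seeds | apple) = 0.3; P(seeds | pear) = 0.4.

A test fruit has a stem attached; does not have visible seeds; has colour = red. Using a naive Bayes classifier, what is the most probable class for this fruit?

pear

apple: 0.3 × 0.05 × 0.25 × (1−0.3) = 0.002625
pear: 0.7 × 0.1 × 0.3 × (1−0.4) = 0.0126
Highest score → pear.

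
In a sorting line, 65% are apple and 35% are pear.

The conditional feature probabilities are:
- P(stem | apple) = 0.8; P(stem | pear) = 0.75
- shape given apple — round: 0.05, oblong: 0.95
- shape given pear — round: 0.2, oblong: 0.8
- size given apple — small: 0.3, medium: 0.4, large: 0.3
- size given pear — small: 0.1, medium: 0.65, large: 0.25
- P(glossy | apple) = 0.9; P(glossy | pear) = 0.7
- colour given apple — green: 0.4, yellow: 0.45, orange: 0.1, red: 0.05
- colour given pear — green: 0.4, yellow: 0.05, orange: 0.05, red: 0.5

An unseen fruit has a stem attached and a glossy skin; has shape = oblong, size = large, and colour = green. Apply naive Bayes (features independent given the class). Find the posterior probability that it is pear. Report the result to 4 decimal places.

apple: 0.65 × 0.8 × 0.95 × 0.3 × 0.9 × 0.4 = 0.053352
pear: 0.35 × 0.75 × 0.8 × 0.25 × 0.7 × 0.4 = 0.0147
P(pear | x) = 0.0147 / 0.068052 ≈ 0.2160

0.2160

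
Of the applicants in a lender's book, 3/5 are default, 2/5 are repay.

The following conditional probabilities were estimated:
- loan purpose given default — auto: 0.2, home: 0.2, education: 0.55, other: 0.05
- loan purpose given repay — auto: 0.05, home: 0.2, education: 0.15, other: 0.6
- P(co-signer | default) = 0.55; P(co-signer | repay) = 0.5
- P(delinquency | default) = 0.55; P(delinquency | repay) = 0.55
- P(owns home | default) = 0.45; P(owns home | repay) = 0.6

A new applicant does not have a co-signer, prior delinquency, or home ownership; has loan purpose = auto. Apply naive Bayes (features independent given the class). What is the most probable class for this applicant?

default: 0.6 × 0.2 × (1−0.55) × (1−0.55) × (1−0.45) = 0.013365
repay: 0.4 × 0.05 × (1−0.5) × (1−0.55) × (1−0.6) = 0.0018
Highest score → default.

default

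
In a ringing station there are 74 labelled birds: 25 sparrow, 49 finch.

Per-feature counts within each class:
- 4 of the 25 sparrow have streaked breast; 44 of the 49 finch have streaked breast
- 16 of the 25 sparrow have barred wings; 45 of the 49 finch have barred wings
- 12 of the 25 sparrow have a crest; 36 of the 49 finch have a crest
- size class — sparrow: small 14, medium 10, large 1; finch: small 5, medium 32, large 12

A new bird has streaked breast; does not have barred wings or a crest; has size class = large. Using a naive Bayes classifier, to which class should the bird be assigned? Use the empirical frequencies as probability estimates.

sparrow: (25/74) × (4/25) × (9/25) × (13/25) × (1/25) ≈ 0.000404757
finch: (49/74) × (44/49) × (4/49) × (13/49) × (12/49) ≈ 0.00315368
Highest score → finch.

finch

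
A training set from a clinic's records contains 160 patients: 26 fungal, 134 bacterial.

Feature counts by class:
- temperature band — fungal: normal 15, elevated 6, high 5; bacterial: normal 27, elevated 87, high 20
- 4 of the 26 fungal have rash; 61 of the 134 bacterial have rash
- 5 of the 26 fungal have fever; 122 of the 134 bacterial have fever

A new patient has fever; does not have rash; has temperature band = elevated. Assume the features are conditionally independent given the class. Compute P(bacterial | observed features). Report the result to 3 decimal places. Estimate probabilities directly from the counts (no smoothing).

fungal: (26/160) × (6/26) × (22/26) × (5/26) ≈ 0.00610207
bacterial: (134/160) × (87/134) × (73/134) × (122/134) ≈ 0.269695
P(bacterial | x) = 0.269695 / 0.27579707 ≈ 0.978

0.978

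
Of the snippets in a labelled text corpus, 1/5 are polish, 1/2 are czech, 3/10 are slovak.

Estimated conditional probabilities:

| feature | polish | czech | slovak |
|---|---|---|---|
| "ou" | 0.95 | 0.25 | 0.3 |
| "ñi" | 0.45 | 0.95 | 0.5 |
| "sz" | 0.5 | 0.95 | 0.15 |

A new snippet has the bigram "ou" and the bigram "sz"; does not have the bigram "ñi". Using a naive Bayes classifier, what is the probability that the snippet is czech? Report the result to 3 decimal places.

polish: 0.2 × 0.95 × (1−0.45) × 0.5 = 0.05225
czech: 0.5 × 0.25 × (1−0.95) × 0.95 = 0.0059375
slovak: 0.3 × 0.3 × (1−0.5) × 0.15 = 0.00675
P(czech | x) = 0.0059375 / 0.0649375 ≈ 0.091

0.091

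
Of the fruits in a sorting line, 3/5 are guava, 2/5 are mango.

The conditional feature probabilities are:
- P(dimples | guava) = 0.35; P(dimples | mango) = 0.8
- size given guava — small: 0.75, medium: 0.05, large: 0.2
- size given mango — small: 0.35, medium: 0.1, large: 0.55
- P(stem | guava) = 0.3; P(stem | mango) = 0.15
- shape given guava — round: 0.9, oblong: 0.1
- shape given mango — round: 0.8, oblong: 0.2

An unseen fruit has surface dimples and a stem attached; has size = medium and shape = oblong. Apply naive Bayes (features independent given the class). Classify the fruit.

mango

guava: 0.6 × 0.35 × 0.05 × 0.3 × 0.1 = 0.000315
mango: 0.4 × 0.8 × 0.1 × 0.15 × 0.2 = 0.00096
Highest score → mango.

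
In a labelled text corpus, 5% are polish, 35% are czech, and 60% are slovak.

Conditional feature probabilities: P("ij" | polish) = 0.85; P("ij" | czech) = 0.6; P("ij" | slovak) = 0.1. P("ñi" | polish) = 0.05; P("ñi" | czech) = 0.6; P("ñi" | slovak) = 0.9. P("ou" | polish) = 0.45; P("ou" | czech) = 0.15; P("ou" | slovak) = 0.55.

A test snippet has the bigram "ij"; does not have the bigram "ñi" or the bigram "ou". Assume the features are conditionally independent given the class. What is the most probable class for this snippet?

polish: 0.05 × 0.85 × (1−0.05) × (1−0.45) = 0.02220625
czech: 0.35 × 0.6 × (1−0.6) × (1−0.15) = 0.0714
slovak: 0.6 × 0.1 × (1−0.9) × (1−0.55) = 0.0027
Highest score → czech.

czech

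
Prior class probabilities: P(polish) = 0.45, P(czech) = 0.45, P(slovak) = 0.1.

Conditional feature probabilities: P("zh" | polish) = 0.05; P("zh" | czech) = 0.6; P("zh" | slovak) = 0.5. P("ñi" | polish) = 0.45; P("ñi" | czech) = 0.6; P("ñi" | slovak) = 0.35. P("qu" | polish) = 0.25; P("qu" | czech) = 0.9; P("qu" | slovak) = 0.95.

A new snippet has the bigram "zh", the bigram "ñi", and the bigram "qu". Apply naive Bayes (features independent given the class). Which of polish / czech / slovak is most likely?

czech

polish: 0.45 × 0.05 × 0.45 × 0.25 = 0.00253125
czech: 0.45 × 0.6 × 0.6 × 0.9 = 0.1458
slovak: 0.1 × 0.5 × 0.35 × 0.95 = 0.016625
Highest score → czech.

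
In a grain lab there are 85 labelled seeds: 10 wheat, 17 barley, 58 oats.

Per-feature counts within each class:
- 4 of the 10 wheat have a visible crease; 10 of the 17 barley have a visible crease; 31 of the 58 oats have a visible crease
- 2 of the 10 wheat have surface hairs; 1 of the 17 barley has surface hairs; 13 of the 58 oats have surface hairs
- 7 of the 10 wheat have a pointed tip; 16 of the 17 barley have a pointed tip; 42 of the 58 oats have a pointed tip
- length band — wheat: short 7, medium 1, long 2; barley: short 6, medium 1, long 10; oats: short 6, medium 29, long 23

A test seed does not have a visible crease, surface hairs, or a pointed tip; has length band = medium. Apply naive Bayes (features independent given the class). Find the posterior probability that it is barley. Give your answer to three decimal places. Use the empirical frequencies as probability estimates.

wheat: (10/85) × (6/10) × (8/10) × (3/10) × (1/10) ≈ 0.00169412
barley: (17/85) × (7/17) × (16/17) × (1/17) × (1/17) ≈ 0.000268196
oats: (58/85) × (27/58) × (45/58) × (16/58) × (29/58) ≈ 0.0339931
P(barley | x) = 0.000268196 / 0.035955416 ≈ 0.007

0.007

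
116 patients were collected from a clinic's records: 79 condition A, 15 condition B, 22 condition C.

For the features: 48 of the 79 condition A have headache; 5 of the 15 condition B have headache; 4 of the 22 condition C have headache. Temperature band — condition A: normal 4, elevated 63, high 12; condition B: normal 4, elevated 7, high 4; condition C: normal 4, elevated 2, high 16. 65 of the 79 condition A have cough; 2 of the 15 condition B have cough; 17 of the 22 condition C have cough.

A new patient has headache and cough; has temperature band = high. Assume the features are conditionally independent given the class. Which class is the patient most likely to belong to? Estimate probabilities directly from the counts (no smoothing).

condition A

condition A: (79/116) × (48/79) × (12/79) × (65/79) ≈ 0.0517159
condition B: (15/116) × (5/15) × (4/15) × (2/15) ≈ 0.00153257
condition C: (22/116) × (4/22) × (16/22) × (17/22) ≈ 0.0193787
Highest score → condition A.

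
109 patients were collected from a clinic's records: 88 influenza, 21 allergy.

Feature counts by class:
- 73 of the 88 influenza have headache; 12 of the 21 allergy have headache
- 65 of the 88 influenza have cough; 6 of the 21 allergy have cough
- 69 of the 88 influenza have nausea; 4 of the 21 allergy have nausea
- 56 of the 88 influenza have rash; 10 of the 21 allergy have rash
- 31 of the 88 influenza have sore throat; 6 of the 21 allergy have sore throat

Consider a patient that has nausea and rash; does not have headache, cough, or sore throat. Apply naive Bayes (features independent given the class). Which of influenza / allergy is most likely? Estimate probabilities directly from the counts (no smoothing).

influenza: (88/109) × (15/88) × (23/88) × (69/88) × (56/88) × (57/88) ≈ 0.0116245
allergy: (21/109) × (9/21) × (15/21) × (4/21) × (10/21) × (15/21) ≈ 0.00382104
Highest score → influenza.

influenza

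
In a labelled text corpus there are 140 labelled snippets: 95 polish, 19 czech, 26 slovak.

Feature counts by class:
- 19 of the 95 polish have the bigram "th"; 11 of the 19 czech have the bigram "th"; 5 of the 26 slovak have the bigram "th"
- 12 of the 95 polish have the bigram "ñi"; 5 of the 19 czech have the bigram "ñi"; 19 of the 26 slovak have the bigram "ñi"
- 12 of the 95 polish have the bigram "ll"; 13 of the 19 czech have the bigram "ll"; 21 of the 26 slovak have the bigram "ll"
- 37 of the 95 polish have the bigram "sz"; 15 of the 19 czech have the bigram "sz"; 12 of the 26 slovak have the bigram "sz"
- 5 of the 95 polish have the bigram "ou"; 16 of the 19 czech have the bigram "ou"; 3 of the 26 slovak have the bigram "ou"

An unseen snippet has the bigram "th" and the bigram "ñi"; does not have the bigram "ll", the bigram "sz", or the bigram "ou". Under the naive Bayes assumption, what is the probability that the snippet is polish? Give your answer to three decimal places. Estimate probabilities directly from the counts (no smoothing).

polish: (95/140) × (19/95) × (12/95) × (83/95) × (58/95) × (90/95) ≈ 0.00866285
czech: (19/140) × (11/19) × (5/19) × (6/19) × (4/19) × (3/19) ≈ 0.000217046
slovak: (26/140) × (5/26) × (19/26) × (5/26) × (14/26) × (23/26) ≈ 0.00239072
P(polish | x) = 0.00866285 / 0.011270616 ≈ 0.769

0.769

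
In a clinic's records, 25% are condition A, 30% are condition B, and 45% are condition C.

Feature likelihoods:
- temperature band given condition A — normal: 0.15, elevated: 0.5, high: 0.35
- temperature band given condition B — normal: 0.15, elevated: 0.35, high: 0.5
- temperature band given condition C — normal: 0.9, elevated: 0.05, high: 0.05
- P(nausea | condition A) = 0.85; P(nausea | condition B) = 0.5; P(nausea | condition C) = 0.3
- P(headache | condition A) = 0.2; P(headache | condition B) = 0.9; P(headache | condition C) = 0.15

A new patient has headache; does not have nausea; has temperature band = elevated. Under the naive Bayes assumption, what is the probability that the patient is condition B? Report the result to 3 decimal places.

condition A: 0.25 × 0.5 × (1−0.85) × 0.2 = 0.00375
condition B: 0.3 × 0.35 × (1−0.5) × 0.9 = 0.04725
condition C: 0.45 × 0.05 × (1−0.3) × 0.15 = 0.0023625
P(condition B | x) = 0.04725 / 0.0533625 ≈ 0.885

0.885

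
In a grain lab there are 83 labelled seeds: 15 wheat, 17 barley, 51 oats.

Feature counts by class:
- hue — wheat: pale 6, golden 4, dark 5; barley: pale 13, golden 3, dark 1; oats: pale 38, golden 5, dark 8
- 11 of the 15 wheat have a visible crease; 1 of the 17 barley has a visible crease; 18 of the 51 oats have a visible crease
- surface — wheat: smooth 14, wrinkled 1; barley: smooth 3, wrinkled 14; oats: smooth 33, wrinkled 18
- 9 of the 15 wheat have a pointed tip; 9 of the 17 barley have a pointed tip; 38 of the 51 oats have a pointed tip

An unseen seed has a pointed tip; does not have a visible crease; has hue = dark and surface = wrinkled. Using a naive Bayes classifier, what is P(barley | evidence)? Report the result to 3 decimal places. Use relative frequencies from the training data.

wheat: (15/83) × (5/15) × (4/15) × (1/15) × (9/15) ≈ 0.00064257
barley: (17/83) × (1/17) × (16/17) × (14/17) × (9/17) ≈ 0.00494385
oats: (51/83) × (8/51) × (33/51) × (18/51) × (38/51) ≈ 0.016401
P(barley | x) = 0.00494385 / 0.02198742 ≈ 0.225

0.225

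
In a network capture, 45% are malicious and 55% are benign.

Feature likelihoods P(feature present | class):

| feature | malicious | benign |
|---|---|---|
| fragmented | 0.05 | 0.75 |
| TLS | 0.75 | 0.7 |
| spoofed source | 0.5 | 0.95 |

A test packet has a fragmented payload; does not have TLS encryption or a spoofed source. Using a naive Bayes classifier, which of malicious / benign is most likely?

malicious: 0.45 × 0.05 × (1−0.75) × (1−0.5) = 0.0028125
benign: 0.55 × 0.75 × (1−0.7) × (1−0.95) = 0.0061875
Highest score → benign.

benign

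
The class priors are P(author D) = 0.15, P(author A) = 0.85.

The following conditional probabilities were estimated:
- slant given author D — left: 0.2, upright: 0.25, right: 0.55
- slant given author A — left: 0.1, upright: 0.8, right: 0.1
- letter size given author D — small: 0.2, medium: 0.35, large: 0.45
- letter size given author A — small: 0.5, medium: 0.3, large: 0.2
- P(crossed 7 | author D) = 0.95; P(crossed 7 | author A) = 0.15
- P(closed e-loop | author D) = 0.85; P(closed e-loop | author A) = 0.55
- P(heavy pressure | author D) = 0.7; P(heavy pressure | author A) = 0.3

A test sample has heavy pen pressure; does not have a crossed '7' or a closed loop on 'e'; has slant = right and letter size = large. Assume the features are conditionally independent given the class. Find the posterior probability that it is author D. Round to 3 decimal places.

author D: 0.15 × 0.55 × 0.45 × (1−0.95) × (1−0.85) × 0.7 = 0.00019490625
author A: 0.85 × 0.1 × 0.2 × (1−0.15) × (1−0.55) × 0.3 = 0.00195075
P(author D | x) = 0.00019490625 / 0.00214565625 ≈ 0.091

0.091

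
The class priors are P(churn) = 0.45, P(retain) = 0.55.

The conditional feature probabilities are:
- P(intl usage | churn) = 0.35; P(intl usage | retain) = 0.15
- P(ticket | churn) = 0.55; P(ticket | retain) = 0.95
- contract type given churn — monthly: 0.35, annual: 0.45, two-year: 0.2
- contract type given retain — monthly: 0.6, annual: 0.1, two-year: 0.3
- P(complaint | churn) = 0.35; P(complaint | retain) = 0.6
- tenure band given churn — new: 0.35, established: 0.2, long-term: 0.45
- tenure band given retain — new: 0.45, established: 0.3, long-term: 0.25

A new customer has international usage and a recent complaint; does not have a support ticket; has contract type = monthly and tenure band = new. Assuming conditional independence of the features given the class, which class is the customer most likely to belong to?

churn: 0.45 × 0.35 × (1−0.55) × 0.35 × 0.35 × 0.35 = 0.003038765625
retain: 0.55 × 0.15 × (1−0.95) × 0.6 × 0.6 × 0.45 = 0.00066825
Highest score → churn.

churn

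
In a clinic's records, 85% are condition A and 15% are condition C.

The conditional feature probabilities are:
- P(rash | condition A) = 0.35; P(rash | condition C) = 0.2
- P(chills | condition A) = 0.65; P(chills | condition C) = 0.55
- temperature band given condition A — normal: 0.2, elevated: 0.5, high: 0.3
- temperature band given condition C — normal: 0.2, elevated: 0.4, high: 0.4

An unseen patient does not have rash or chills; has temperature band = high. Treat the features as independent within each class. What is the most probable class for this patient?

condition A: 0.85 × (1−0.35) × (1−0.65) × 0.3 = 0.0580125
condition C: 0.15 × (1−0.2) × (1−0.55) × 0.4 = 0.0216
Highest score → condition A.

condition A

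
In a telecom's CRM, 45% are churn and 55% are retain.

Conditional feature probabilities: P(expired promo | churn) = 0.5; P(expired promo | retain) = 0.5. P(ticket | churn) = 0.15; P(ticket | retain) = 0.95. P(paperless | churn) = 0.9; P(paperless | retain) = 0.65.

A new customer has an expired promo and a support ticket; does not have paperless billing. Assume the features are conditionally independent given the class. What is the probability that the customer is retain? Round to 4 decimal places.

churn: 0.45 × 0.5 × 0.15 × (1−0.9) = 0.003375
retain: 0.55 × 0.5 × 0.95 × (1−0.65) = 0.0914375
P(retain | x) = 0.0914375 / 0.0948125 ≈ 0.9644

0.9644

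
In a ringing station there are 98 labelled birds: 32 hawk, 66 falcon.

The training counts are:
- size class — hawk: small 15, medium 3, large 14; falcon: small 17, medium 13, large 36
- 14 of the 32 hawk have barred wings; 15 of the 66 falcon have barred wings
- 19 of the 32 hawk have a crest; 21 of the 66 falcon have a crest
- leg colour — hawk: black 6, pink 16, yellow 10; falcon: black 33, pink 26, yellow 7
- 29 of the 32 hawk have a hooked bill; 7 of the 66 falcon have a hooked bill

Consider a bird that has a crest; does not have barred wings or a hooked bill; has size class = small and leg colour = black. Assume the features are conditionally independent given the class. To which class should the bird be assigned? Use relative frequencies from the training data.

falcon

hawk: (32/98) × (15/32) × (18/32) × (19/32) × (6/32) × (3/32) ≈ 0.000898595
falcon: (66/98) × (17/66) × (51/66) × (21/66) × (33/66) × (59/66) ≈ 0.0190635
Highest score → falcon.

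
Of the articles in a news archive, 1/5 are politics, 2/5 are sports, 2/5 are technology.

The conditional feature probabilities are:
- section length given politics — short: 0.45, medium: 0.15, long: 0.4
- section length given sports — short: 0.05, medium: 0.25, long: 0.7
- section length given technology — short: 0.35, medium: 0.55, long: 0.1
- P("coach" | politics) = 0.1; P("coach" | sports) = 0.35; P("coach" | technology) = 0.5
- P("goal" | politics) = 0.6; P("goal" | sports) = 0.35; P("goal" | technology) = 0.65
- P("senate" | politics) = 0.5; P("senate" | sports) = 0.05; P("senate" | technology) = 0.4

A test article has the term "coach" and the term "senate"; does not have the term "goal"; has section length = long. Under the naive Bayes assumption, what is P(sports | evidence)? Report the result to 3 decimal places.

politics: 0.2 × 0.4 × 0.1 × (1−0.6) × 0.5 = 0.0016
sports: 0.4 × 0.7 × 0.35 × (1−0.35) × 0.05 = 0.003185
technology: 0.4 × 0.1 × 0.5 × (1−0.65) × 0.4 = 0.0028
P(sports | x) = 0.003185 / 0.007585 ≈ 0.420

0.420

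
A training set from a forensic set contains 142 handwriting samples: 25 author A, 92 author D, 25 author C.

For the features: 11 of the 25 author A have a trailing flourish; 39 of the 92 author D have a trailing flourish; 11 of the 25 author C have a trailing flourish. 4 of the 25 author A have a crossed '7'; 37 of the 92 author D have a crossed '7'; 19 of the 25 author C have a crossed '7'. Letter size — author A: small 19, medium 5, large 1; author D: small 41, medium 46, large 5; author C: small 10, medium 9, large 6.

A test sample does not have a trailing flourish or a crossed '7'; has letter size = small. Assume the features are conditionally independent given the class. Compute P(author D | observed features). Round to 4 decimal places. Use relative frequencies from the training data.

author A: (25/142) × (14/25) × (21/25) × (19/25) ≈ 0.0629408
author D: (92/142) × (53/92) × (55/92) × (41/92) ≈ 0.0994394
author C: (25/142) × (14/25) × (6/25) × (10/25) ≈ 0.00946479
P(author D | x) = 0.0994394 / 0.17184499 ≈ 0.5787

0.5787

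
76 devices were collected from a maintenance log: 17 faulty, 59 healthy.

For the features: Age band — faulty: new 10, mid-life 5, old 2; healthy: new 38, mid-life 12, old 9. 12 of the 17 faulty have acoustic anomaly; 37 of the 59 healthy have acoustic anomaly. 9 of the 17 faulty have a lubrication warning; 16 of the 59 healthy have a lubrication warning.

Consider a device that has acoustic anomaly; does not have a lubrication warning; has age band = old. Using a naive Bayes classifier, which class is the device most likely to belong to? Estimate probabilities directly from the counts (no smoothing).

healthy

faulty: (17/76) × (2/17) × (12/17) × (8/17) ≈ 0.00874158
healthy: (59/76) × (9/59) × (37/59) × (43/59) ≈ 0.0541246
Highest score → healthy.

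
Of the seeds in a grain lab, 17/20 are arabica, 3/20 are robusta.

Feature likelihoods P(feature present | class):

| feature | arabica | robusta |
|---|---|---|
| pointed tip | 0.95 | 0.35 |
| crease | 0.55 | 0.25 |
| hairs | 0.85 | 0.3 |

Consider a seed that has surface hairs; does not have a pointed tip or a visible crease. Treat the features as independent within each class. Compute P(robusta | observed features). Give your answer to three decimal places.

0.574

arabica: 0.85 × (1−0.95) × (1−0.55) × 0.85 = 0.01625625
robusta: 0.15 × (1−0.35) × (1−0.25) × 0.3 = 0.0219375
P(robusta | x) = 0.0219375 / 0.03819375 ≈ 0.574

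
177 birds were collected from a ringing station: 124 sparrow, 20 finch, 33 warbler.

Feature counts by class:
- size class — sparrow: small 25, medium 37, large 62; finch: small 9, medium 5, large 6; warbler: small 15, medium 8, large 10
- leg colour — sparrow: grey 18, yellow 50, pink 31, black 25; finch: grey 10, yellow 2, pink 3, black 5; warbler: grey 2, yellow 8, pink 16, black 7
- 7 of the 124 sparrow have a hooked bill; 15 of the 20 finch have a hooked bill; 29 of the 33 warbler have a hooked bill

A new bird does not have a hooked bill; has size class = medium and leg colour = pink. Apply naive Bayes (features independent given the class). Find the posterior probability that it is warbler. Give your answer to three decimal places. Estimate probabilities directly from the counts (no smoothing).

0.050

sparrow: (124/177) × (37/124) × (31/124) × (117/124) ≈ 0.0493097
finch: (20/177) × (5/20) × (3/20) × (5/20) ≈ 0.00105932
warbler: (33/177) × (8/33) × (16/33) × (4/33) ≈ 0.00265625
P(warbler | x) = 0.00265625 / 0.05302527 ≈ 0.050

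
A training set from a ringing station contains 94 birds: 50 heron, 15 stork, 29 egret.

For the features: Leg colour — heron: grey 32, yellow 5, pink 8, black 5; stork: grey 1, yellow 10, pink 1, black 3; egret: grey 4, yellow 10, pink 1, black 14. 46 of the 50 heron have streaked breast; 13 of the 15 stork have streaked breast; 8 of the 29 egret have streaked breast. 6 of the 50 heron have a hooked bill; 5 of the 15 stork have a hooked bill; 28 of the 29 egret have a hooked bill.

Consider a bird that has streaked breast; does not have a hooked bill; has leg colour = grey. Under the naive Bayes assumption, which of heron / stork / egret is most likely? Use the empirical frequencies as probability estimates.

heron: (50/94) × (32/50) × (46/50) × (44/50) ≈ 0.275609
stork: (15/94) × (1/15) × (13/15) × (10/15) ≈ 0.00614657
egret: (29/94) × (4/29) × (8/29) × (1/29) ≈ 0.000404787
Highest score → heron.

heron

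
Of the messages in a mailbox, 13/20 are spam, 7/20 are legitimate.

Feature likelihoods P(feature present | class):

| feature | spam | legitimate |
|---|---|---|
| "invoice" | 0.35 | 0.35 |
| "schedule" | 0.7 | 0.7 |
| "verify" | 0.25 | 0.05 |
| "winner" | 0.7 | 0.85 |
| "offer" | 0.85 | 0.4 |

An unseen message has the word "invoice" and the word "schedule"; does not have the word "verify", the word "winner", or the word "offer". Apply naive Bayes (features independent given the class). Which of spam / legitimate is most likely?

legitimate

spam: 0.65 × 0.35 × 0.7 × (1−0.25) × (1−0.7) × (1−0.85) = 0.0053746875
legitimate: 0.35 × 0.35 × 0.7 × (1−0.05) × (1−0.85) × (1−0.4) = 0.007331625
Highest score → legitimate.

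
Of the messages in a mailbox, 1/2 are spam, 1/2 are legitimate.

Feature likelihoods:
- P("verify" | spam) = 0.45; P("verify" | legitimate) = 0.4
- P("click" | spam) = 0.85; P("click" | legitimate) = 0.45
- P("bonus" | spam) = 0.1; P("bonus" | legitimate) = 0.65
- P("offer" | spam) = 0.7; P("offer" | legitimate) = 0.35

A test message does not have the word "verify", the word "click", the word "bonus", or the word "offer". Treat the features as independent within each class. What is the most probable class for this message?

legitimate

spam: 0.5 × (1−0.45) × (1−0.85) × (1−0.1) × (1−0.7) = 0.0111375
legitimate: 0.5 × (1−0.4) × (1−0.45) × (1−0.65) × (1−0.35) = 0.0375375
Highest score → legitimate.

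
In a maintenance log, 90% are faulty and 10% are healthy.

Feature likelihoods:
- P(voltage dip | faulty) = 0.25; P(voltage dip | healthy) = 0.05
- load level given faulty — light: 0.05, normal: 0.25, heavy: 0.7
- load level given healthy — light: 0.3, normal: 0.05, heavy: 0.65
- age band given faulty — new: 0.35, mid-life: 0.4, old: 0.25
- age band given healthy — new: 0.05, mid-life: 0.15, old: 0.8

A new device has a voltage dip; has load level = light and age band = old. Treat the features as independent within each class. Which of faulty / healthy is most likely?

faulty

faulty: 0.9 × 0.25 × 0.05 × 0.25 = 0.0028125
healthy: 0.1 × 0.05 × 0.3 × 0.8 = 0.0012
Highest score → faulty.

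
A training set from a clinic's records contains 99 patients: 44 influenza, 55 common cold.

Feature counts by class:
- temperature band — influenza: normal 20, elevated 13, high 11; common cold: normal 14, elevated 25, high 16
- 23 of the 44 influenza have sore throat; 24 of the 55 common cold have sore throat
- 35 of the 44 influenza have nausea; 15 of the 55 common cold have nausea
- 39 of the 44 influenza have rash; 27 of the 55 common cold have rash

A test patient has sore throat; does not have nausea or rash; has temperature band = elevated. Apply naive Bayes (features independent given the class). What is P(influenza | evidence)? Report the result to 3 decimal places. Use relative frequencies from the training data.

0.038

influenza: (44/99) × (13/44) × (23/44) × (9/44) × (5/44) ≈ 0.00159548
common cold: (55/99) × (25/55) × (24/55) × (40/55) × (28/55) ≈ 0.0407987
P(influenza | x) = 0.00159548 / 0.04239418 ≈ 0.038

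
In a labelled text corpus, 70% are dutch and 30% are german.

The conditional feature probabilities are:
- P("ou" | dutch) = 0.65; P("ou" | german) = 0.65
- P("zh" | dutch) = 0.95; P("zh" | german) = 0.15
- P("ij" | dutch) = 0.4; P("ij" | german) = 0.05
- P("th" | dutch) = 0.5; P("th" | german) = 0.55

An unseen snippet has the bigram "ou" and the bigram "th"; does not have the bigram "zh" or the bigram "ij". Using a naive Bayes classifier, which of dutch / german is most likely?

german

dutch: 0.7 × 0.65 × (1−0.95) × (1−0.4) × 0.5 = 0.006825
german: 0.3 × 0.65 × (1−0.15) × (1−0.05) × 0.55 = 0.086604375
Highest score → german.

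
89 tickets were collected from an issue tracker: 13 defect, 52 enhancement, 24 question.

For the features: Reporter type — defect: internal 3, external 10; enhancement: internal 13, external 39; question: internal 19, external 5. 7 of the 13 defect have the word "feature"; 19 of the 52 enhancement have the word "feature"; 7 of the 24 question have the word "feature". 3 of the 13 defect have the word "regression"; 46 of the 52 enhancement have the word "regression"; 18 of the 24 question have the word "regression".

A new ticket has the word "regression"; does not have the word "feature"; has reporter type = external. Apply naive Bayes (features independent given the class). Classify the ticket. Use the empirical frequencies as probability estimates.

defect: (13/89) × (10/13) × (6/13) × (3/13) ≈ 0.0119673
enhancement: (52/89) × (39/52) × (33/52) × (46/52) ≈ 0.246003
question: (24/89) × (5/24) × (17/24) × (18/24) ≈ 0.0298455
Highest score → enhancement.

enhancement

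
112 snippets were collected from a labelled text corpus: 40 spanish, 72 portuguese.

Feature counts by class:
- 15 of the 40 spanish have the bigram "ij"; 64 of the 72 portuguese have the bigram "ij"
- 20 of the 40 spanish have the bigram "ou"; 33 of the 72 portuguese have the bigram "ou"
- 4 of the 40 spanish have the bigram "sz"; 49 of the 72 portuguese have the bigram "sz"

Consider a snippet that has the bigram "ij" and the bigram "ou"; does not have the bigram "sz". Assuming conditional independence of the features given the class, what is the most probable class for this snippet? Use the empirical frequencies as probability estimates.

portuguese

spanish: (40/112) × (15/40) × (20/40) × (36/40) ≈ 0.0602679
portuguese: (72/112) × (64/72) × (33/72) × (23/72) ≈ 0.083664
Highest score → portuguese.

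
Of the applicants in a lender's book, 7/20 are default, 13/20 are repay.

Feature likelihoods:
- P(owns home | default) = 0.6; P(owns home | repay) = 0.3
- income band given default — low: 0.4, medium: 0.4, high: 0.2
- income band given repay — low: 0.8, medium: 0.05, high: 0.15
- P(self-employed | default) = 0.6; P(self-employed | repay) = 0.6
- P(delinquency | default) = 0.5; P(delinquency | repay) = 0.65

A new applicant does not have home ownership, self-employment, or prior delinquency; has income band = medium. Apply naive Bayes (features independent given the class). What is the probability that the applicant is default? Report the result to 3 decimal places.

default: 0.35 × (1−0.6) × 0.4 × (1−0.6) × (1−0.5) = 0.0112
repay: 0.65 × (1−0.3) × 0.05 × (1−0.6) × (1−0.65) = 0.003185
P(default | x) = 0.0112 / 0.014385 ≈ 0.779

0.779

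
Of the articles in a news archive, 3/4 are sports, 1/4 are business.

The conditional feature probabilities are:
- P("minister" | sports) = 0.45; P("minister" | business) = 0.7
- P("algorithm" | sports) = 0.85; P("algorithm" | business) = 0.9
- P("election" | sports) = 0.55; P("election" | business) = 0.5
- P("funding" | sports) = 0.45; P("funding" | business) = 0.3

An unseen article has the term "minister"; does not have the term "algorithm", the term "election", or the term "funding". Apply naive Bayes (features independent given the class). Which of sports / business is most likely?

sports

sports: 0.75 × 0.45 × (1−0.85) × (1−0.55) × (1−0.45) = 0.0125296875
business: 0.25 × 0.7 × (1−0.9) × (1−0.5) × (1−0.3) = 0.006125
Highest score → sports.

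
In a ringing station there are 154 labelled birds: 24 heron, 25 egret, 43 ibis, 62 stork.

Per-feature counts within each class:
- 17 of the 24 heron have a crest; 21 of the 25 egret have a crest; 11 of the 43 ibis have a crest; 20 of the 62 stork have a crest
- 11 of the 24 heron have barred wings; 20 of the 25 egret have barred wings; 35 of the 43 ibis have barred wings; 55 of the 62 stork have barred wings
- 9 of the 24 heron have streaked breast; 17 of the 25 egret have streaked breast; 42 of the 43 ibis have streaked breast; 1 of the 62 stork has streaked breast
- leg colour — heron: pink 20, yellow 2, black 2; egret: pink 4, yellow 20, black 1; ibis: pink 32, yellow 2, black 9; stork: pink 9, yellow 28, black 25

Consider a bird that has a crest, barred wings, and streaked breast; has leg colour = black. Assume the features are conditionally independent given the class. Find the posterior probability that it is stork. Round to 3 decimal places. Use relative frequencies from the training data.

heron: (24/154) × (17/24) × (11/24) × (9/24) × (2/24) ≈ 0.0015811
egret: (25/154) × (21/25) × (20/25) × (17/25) × (1/25) ≈ 0.00296727
ibis: (43/154) × (11/43) × (35/43) × (42/43) × (9/43) ≈ 0.0118857
stork: (62/154) × (20/62) × (55/62) × (1/62) × (25/62) ≈ 0.000749268
P(stork | x) = 0.000749268 / 0.017183338 ≈ 0.044

0.044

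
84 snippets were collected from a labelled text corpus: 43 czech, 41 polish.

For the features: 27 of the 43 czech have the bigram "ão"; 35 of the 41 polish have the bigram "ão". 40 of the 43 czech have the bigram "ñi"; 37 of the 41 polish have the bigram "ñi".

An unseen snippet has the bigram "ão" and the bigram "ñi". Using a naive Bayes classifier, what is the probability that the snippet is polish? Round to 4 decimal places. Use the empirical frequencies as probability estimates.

0.5570

czech: (43/84) × (27/43) × (40/43) ≈ 0.299003
polish: (41/84) × (35/41) × (37/41) ≈ 0.376016
P(polish | x) = 0.376016 / 0.675019 ≈ 0.5570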